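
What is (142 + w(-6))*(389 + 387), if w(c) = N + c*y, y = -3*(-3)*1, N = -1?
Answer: 67512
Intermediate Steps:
y = 9 (y = 9*1 = 9)
w(c) = -1 + 9*c (w(c) = -1 + c*9 = -1 + 9*c)
(142 + w(-6))*(389 + 387) = (142 + (-1 + 9*(-6)))*(389 + 387) = (142 + (-1 - 54))*776 = (142 - 55)*776 = 87*776 = 67512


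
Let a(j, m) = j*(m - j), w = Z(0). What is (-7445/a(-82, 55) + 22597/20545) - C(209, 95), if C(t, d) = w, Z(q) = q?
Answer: 406812223/230802530 ≈ 1.7626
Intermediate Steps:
w = 0
C(t, d) = 0
(-7445/a(-82, 55) + 22597/20545) - C(209, 95) = (-7445*(-1/(82*(55 - 1*(-82)))) + 22597/20545) - 1*0 = (-7445*(-1/(82*(55 + 82))) + 22597*(1/20545)) + 0 = (-7445/((-82*137)) + 22597/20545) + 0 = (-7445/(-11234) + 22597/20545) + 0 = (-7445*(-1/11234) + 22597/20545) + 0 = (7445/11234 + 22597/20545) + 0 = 406812223/230802530 + 0 = 406812223/230802530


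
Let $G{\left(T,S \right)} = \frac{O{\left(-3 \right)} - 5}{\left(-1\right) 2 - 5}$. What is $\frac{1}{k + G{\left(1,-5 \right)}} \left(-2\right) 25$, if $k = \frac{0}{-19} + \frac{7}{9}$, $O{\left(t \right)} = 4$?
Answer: $- \frac{1575}{29} \approx -54.31$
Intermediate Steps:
$k = \frac{7}{9}$ ($k = 0 \left(- \frac{1}{19}\right) + 7 \cdot \frac{1}{9} = 0 + \frac{7}{9} = \frac{7}{9} \approx 0.77778$)
$G{\left(T,S \right)} = \frac{1}{7}$ ($G{\left(T,S \right)} = \frac{4 - 5}{\left(-1\right) 2 - 5} = - \frac{1}{-2 - 5} = - \frac{1}{-7} = \left(-1\right) \left(- \frac{1}{7}\right) = \frac{1}{7}$)
$\frac{1}{k + G{\left(1,-5 \right)}} \left(-2\right) 25 = \frac{1}{\frac{7}{9} + \frac{1}{7}} \left(-2\right) 25 = \frac{1}{\frac{58}{63}} \left(-2\right) 25 = \frac{63}{58} \left(-2\right) 25 = \left(- \frac{63}{29}\right) 25 = - \frac{1575}{29}$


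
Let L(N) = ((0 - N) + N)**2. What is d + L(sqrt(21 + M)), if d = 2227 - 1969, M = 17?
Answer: 258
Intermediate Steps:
d = 258
L(N) = 0 (L(N) = (-N + N)**2 = 0**2 = 0)
d + L(sqrt(21 + M)) = 258 + 0 = 258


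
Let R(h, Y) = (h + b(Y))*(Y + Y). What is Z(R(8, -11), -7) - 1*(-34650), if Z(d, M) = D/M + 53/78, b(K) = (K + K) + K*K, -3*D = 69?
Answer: 18921065/546 ≈ 34654.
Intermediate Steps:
D = -23 (D = -⅓*69 = -23)
b(K) = K² + 2*K (b(K) = 2*K + K² = K² + 2*K)
R(h, Y) = 2*Y*(h + Y*(2 + Y)) (R(h, Y) = (h + Y*(2 + Y))*(Y + Y) = (h + Y*(2 + Y))*(2*Y) = 2*Y*(h + Y*(2 + Y)))
Z(d, M) = 53/78 - 23/M (Z(d, M) = -23/M + 53/78 = 53/78 - 23/M)
Z(R(8, -11), -7) - 1*(-34650) = (53/78 - 23/(-7)) - 1*(-34650) = (53/78 - 23*(-⅐)) + 34650 = (53/78 + 23/7) + 34650 = 2165/546 + 34650 = 18921065/546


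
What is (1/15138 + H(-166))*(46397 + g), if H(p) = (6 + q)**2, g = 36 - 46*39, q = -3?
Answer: 6081751277/15138 ≈ 4.0175e+5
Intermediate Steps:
g = -1758 (g = 36 - 1794 = -1758)
H(p) = 9 (H(p) = (6 - 3)**2 = 3**2 = 9)
(1/15138 + H(-166))*(46397 + g) = (1/15138 + 9)*(46397 - 1758) = (1/15138 + 9)*44639 = (136243/15138)*44639 = 6081751277/15138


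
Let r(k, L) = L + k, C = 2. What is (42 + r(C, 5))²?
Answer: 2401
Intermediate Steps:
(42 + r(C, 5))² = (42 + (5 + 2))² = (42 + 7)² = 49² = 2401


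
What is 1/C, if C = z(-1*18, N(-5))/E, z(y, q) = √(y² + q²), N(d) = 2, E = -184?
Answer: -46*√82/41 ≈ -10.160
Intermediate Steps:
z(y, q) = √(q² + y²)
C = -√82/92 (C = √(2² + (-1*18)²)/(-184) = √(4 + (-18)²)*(-1/184) = √(4 + 324)*(-1/184) = √328*(-1/184) = (2*√82)*(-1/184) = -√82/92 ≈ -0.098428)
1/C = 1/(-√82/92) = -46*√82/41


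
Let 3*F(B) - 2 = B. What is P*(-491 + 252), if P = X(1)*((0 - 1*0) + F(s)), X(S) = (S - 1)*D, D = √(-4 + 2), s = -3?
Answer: 0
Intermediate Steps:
D = I*√2 (D = √(-2) = I*√2 ≈ 1.4142*I)
F(B) = ⅔ + B/3
X(S) = I*√2*(-1 + S) (X(S) = (S - 1)*(I*√2) = (-1 + S)*(I*√2) = I*√2*(-1 + S))
P = 0 (P = (I*√2*(-1 + 1))*((0 - 1*0) + (⅔ + (⅓)*(-3))) = (I*√2*0)*((0 + 0) + (⅔ - 1)) = 0*(0 - ⅓) = 0*(-⅓) = 0)
P*(-491 + 252) = 0*(-491 + 252) = 0*(-239) = 0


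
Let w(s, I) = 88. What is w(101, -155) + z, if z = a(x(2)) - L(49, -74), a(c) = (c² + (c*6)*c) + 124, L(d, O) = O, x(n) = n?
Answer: 314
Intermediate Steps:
a(c) = 124 + 7*c² (a(c) = (c² + (6*c)*c) + 124 = (c² + 6*c²) + 124 = 7*c² + 124 = 124 + 7*c²)
z = 226 (z = (124 + 7*2²) - 1*(-74) = (124 + 7*4) + 74 = (124 + 28) + 74 = 152 + 74 = 226)
w(101, -155) + z = 88 + 226 = 314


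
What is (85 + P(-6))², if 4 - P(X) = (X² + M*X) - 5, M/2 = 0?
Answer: 3364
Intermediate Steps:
M = 0 (M = 2*0 = 0)
P(X) = 9 - X² (P(X) = 4 - ((X² + 0*X) - 5) = 4 - ((X² + 0) - 5) = 4 - (X² - 5) = 4 - (-5 + X²) = 4 + (5 - X²) = 9 - X²)
(85 + P(-6))² = (85 + (9 - 1*(-6)²))² = (85 + (9 - 1*36))² = (85 + (9 - 36))² = (85 - 27)² = 58² = 3364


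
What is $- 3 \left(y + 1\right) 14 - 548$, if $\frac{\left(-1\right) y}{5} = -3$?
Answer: $-1220$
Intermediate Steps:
$y = 15$ ($y = \left(-5\right) \left(-3\right) = 15$)
$- 3 \left(y + 1\right) 14 - 548 = - 3 \left(15 + 1\right) 14 - 548 = \left(-3\right) 16 \cdot 14 - 548 = \left(-48\right) 14 - 548 = -672 - 548 = -1220$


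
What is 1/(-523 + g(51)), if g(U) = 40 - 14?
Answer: -1/497 ≈ -0.0020121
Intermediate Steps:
g(U) = 26
1/(-523 + g(51)) = 1/(-523 + 26) = 1/(-497) = -1/497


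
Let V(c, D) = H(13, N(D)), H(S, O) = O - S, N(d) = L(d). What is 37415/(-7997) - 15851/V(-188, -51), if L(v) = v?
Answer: 124365887/511808 ≈ 242.99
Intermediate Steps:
N(d) = d
V(c, D) = -13 + D (V(c, D) = D - 1*13 = D - 13 = -13 + D)
37415/(-7997) - 15851/V(-188, -51) = 37415/(-7997) - 15851/(-13 - 51) = 37415*(-1/7997) - 15851/(-64) = -37415/7997 - 15851*(-1/64) = -37415/7997 + 15851/64 = 124365887/511808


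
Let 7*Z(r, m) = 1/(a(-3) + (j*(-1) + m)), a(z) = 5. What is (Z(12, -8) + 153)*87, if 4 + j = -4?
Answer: 465972/35 ≈ 13313.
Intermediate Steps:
j = -8 (j = -4 - 4 = -8)
Z(r, m) = 1/(7*(13 + m)) (Z(r, m) = 1/(7*(5 + (-8*(-1) + m))) = 1/(7*(5 + (8 + m))) = 1/(7*(13 + m)))
(Z(12, -8) + 153)*87 = (1/(7*(13 - 8)) + 153)*87 = ((⅐)/5 + 153)*87 = ((⅐)*(⅕) + 153)*87 = (1/35 + 153)*87 = (5356/35)*87 = 465972/35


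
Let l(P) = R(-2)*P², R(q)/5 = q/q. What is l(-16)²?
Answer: 1638400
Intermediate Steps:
R(q) = 5 (R(q) = 5*(q/q) = 5*1 = 5)
l(P) = 5*P²
l(-16)² = (5*(-16)²)² = (5*256)² = 1280² = 1638400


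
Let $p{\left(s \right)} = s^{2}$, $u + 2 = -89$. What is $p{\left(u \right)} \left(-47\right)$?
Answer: $-389207$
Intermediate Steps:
$u = -91$ ($u = -2 - 89 = -91$)
$p{\left(u \right)} \left(-47\right) = \left(-91\right)^{2} \left(-47\right) = 8281 \left(-47\right) = -389207$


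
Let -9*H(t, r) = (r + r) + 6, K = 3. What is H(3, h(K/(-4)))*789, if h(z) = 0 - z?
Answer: -1315/2 ≈ -657.50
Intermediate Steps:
h(z) = -z
H(t, r) = -⅔ - 2*r/9 (H(t, r) = -((r + r) + 6)/9 = -(2*r + 6)/9 = -(6 + 2*r)/9 = -⅔ - 2*r/9)
H(3, h(K/(-4)))*789 = (-⅔ - (-2)*3/(-4)/9)*789 = (-⅔ - (-2)*3*(-¼)/9)*789 = (-⅔ - (-2)*(-3)/(9*4))*789 = (-⅔ - 2/9*¾)*789 = (-⅔ - ⅙)*789 = -⅚*789 = -1315/2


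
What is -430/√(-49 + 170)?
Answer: -430/11 ≈ -39.091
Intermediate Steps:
-430/√(-49 + 170) = -430/(√121) = -430/11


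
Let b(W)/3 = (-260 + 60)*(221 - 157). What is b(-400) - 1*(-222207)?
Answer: 183807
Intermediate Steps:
b(W) = -38400 (b(W) = 3*((-260 + 60)*(221 - 157)) = 3*(-200*64) = 3*(-12800) = -38400)
b(-400) - 1*(-222207) = -38400 - 1*(-222207) = -38400 + 222207 = 183807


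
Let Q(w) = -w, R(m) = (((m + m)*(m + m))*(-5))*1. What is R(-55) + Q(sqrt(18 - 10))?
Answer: -60500 - 2*sqrt(2) ≈ -60503.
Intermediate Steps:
R(m) = -20*m**2 (R(m) = (((2*m)*(2*m))*(-5))*1 = ((4*m**2)*(-5))*1 = -20*m**2*1 = -20*m**2)
R(-55) + Q(sqrt(18 - 10)) = -20*(-55)**2 - sqrt(18 - 10) = -20*3025 - sqrt(8) = -60500 - 2*sqrt(2)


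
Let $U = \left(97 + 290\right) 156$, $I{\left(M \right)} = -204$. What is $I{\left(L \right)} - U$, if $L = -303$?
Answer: $-60576$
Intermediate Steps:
$U = 60372$ ($U = 387 \cdot 156 = 60372$)
$I{\left(L \right)} - U = -204 - 60372 = -60576$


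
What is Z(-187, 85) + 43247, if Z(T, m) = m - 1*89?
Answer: 43243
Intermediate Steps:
Z(T, m) = -89 + m (Z(T, m) = m - 89 = -89 + m)
Z(-187, 85) + 43247 = (-89 + 85) + 43247 = -4 + 43247 = 43243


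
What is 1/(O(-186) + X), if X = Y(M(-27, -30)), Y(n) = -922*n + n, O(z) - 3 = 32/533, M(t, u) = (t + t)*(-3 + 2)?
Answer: -533/26506591 ≈ -2.0108e-5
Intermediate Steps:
M(t, u) = -2*t (M(t, u) = (2*t)*(-1) = -2*t)
O(z) = 1631/533 (O(z) = 3 + 32/533 = 1631/533)
Y(n) = -921*n
X = -49734 (X = -(-1842)*(-27) = -921*54 = -49734)
1/(O(-186) + X) = 1/(1631/533 - 49734) = 1/(-26506591/533) = -533/26506591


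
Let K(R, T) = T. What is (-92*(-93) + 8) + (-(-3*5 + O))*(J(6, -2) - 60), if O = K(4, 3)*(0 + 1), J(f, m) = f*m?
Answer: 7700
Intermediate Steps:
O = 3 (O = 3*(0 + 1) = 3*1 = 3)
(-92*(-93) + 8) + (-(-3*5 + O))*(J(6, -2) - 60) = (-92*(-93) + 8) + (-(-3*5 + 3))*(6*(-2) - 60) = (8556 + 8) + (-(-15 + 3))*(-12 - 60) = 8564 - 1*(-12)*(-72) = 8564 + 12*(-72) = 8564 - 864 = 7700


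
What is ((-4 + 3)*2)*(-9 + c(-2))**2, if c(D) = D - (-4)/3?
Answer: -1682/9 ≈ -186.89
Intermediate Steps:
c(D) = 4/3 + D (c(D) = D - (-4)/3 = D - 1*(-4/3) = D + 4/3 = 4/3 + D)
((-4 + 3)*2)*(-9 + c(-2))**2 = ((-4 + 3)*2)*(-9 + (4/3 - 2))**2 = (-1*2)*(-9 - 2/3)**2 = -2*(-29/3)**2 = -2*841/9 = -1682/9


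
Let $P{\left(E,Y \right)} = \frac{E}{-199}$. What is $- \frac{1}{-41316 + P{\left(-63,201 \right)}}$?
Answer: $\frac{199}{8221821} \approx 2.4204 \cdot 10^{-5}$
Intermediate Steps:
$P{\left(E,Y \right)} = - \frac{E}{199}$ ($P{\left(E,Y \right)} = E \left(- \frac{1}{199}\right) = - \frac{E}{199}$)
$- \frac{1}{-41316 + P{\left(-63,201 \right)}} = - \frac{1}{-41316 - - \frac{63}{199}} = - \frac{1}{-41316 + \frac{63}{199}} = - \frac{1}{- \frac{8221821}{199}} = \left(-1\right) \left(- \frac{199}{8221821}\right) = \frac{199}{8221821}$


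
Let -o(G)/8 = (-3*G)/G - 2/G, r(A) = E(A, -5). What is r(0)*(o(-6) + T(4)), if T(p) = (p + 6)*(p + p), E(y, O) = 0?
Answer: 0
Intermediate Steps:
r(A) = 0
o(G) = 24 + 16/G (o(G) = -8*((-3*G)/G - 2/G) = -8*(-3 - 2/G) = 24 + 16/G)
T(p) = 2*p*(6 + p) (T(p) = (6 + p)*(2*p) = 2*p*(6 + p))
r(0)*(o(-6) + T(4)) = 0*((24 + 16/(-6)) + 2*4*(6 + 4)) = 0*((24 + 16*(-⅙)) + 2*4*10) = 0*((24 - 8/3) + 80) = 0*(64/3 + 80) = 0*(304/3) = 0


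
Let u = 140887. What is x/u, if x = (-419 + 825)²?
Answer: 164836/140887 ≈ 1.1700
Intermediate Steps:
x = 164836 (x = 406² = 164836)
x/u = 164836/140887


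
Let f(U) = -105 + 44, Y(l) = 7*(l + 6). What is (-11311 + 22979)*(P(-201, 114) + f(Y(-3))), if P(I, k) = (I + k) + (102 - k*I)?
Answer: 266823824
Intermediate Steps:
Y(l) = 42 + 7*l (Y(l) = 7*(6 + l) = 42 + 7*l)
P(I, k) = 102 + I + k - I*k (P(I, k) = (I + k) + (102 - I*k) = 102 + I + k - I*k)
f(U) = -61
(-11311 + 22979)*(P(-201, 114) + f(Y(-3))) = (-11311 + 22979)*((102 - 201 + 114 - 1*(-201)*114) - 61) = 11668*((102 - 201 + 114 + 22914) - 61) = 11668*(22929 - 61) = 11668*22868 = 266823824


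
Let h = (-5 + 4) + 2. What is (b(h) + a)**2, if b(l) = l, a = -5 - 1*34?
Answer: 1444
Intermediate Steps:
a = -39 (a = -5 - 34 = -39)
h = 1 (h = -1 + 2 = 1)
(b(h) + a)**2 = (1 - 39)**2 = (-38)**2 = 1444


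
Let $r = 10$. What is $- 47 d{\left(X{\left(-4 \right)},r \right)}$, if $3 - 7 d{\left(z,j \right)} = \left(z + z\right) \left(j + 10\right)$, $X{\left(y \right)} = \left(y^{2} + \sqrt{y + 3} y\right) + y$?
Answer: $\frac{22419}{7} - \frac{7520 i}{7} \approx 3202.7 - 1074.3 i$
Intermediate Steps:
$X{\left(y \right)} = y + y^{2} + y \sqrt{3 + y}$ ($X{\left(y \right)} = \left(y^{2} + \sqrt{3 + y} y\right) + y = \left(y^{2} + y \sqrt{3 + y}\right) + y = y + y^{2} + y \sqrt{3 + y}$)
$d{\left(z,j \right)} = \frac{3}{7} - \frac{2 z \left(10 + j\right)}{7}$ ($d{\left(z,j \right)} = \frac{3}{7} - \frac{\left(z + z\right) \left(j + 10\right)}{7} = \frac{3}{7} - \frac{2 z \left(10 + j\right)}{7}$)
$- 47 d{\left(X{\left(-4 \right)},r \right)} = - 47 \left(\frac{3}{7} - \frac{20 \left(- 4 \left(1 - 4 + \sqrt{3 - 4}\right)\right)}{7} - \frac{20 \left(- 4 \left(1 - 4 + \sqrt{3 - 4}\right)\right)}{7}\right) = - 47 \left(\frac{3}{7} - \frac{20 \left(- 4 \left(1 - 4 + \sqrt{-1}\right)\right)}{7} - \frac{20 \left(- 4 \left(1 - 4 + \sqrt{-1}\right)\right)}{7}\right) = - 47 \left(\frac{3}{7} - \frac{20 \left(- 4 \left(1 - 4 + i\right)\right)}{7} - \frac{20 \left(- 4 \left(1 - 4 + i\right)\right)}{7}\right) = - 47 \left(\frac{3}{7} - \frac{20 \left(- 4 \left(-3 + i\right)\right)}{7} - \frac{20 \left(- 4 \left(-3 + i\right)\right)}{7}\right) = - 47 \left(\frac{3}{7} - \frac{20 \left(12 - 4 i\right)}{7} - \frac{20 \left(12 - 4 i\right)}{7}\right) = - 47 \left(\frac{3}{7} - \left(\frac{240}{7} - \frac{80 i}{7}\right) - \left(\frac{240}{7} - \frac{80 i}{7}\right)\right) = - 47 \left(- \frac{477}{7} + \frac{160 i}{7}\right) = \frac{22419}{7} - \frac{7520 i}{7}$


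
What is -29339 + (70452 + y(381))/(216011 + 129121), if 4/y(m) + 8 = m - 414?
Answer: -103789012285/3537603 ≈ -29339.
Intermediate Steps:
y(m) = 4/(-422 + m) (y(m) = 4/(-8 + (m - 414)) = 4/(-8 + (-414 + m)) = 4/(-422 + m))
-29339 + (70452 + y(381))/(216011 + 129121) = -29339 + (70452 + 4/(-422 + 381))/(216011 + 129121) = -29339 + (70452 + 4/(-41))/345132 = -29339 + (70452 + 4*(-1/41))*(1/345132) = -29339 + (70452 - 4/41)*(1/345132) = -29339 + (2888528/41)*(1/345132) = -29339 + 722132/3537603 = -103789012285/3537603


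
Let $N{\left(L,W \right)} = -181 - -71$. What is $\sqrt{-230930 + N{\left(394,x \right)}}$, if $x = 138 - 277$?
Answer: $152 i \sqrt{10} \approx 480.67 i$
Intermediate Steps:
$x = -139$
$N{\left(L,W \right)} = -110$ ($N{\left(L,W \right)} = -181 + 71 = -110$)
$\sqrt{-230930 + N{\left(394,x \right)}} = \sqrt{-230930 - 110} = \sqrt{-231040} = 152 i \sqrt{10}$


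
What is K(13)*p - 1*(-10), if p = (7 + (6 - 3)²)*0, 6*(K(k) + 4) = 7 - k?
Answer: 10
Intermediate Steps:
K(k) = -17/6 - k/6 (K(k) = -4 + (7 - k)/6 = -4 + (7/6 - k/6) = -17/6 - k/6)
p = 0 (p = (7 + 3²)*0 = (7 + 9)*0 = 16*0 = 0)
K(13)*p - 1*(-10) = (-17/6 - ⅙*13)*0 - 1*(-10) = (-17/6 - 13/6)*0 + 10 = -5*0 + 10 = 0 + 10 = 10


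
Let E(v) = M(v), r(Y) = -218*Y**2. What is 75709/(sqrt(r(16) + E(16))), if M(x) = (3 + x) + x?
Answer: -75709*I*sqrt(6197)/18591 ≈ -320.58*I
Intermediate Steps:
M(x) = 3 + 2*x
E(v) = 3 + 2*v
75709/(sqrt(r(16) + E(16))) = 75709/(sqrt(-218*16**2 + (3 + 2*16))) = 75709/(sqrt(-218*256 + (3 + 32))) = 75709/(sqrt(-55808 + 35)) = 75709/(sqrt(-55773)) = 75709/((3*I*sqrt(6197))) = 75709*(-I*sqrt(6197)/18591) = -75709*I*sqrt(6197)/18591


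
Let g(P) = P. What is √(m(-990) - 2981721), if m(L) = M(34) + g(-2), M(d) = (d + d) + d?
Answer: I*√2981621 ≈ 1726.7*I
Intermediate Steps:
M(d) = 3*d (M(d) = 2*d + d = 3*d)
m(L) = 100 (m(L) = 3*34 - 2 = 102 - 2 = 100)
√(m(-990) - 2981721) = √(100 - 2981721) = √(-2981621) = I*√2981621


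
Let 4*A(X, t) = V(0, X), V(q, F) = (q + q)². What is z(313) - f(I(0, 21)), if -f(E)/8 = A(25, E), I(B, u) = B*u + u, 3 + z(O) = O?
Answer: 310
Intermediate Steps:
z(O) = -3 + O
I(B, u) = u + B*u
V(q, F) = 4*q² (V(q, F) = (2*q)² = 4*q²)
A(X, t) = 0 (A(X, t) = (4*0²)/4 = (4*0)/4 = (¼)*0 = 0)
f(E) = 0 (f(E) = -8*0 = 0)
z(313) - f(I(0, 21)) = (-3 + 313) - 1*0 = 310 + 0 = 310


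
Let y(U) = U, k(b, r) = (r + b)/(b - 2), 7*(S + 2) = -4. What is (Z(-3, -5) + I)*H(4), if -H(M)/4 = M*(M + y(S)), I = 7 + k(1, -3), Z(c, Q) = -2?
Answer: -160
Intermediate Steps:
S = -18/7 (S = -2 + (⅐)*(-4) = -2 - 4/7 = -18/7 ≈ -2.5714)
k(b, r) = (b + r)/(-2 + b)
I = 9 (I = 7 + (1 - 3)/(-2 + 1) = 7 - 2/(-1) = 7 - 1*(-2) = 7 + 2 = 9)
H(M) = -4*M*(-18/7 + M) (H(M) = -4*M*(M - 18/7) = -4*M*(-18/7 + M))
(Z(-3, -5) + I)*H(4) = (-2 + 9)*((4/7)*4*(18 - 7*4)) = 7*((4/7)*4*(18 - 28)) = 7*((4/7)*4*(-10)) = 7*(-160/7) = -160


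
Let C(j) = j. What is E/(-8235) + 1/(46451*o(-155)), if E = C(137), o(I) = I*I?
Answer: -30577994888/1838027747925 ≈ -0.016636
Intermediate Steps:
o(I) = I**2
E = 137
E/(-8235) + 1/(46451*o(-155)) = 137/(-8235) + 1/(46451*((-155)**2)) = 137*(-1/8235) + (1/46451)/24025 = -137/8235 + (1/46451)*(1/24025) = -137/8235 + 1/1115985275 = -30577994888/1838027747925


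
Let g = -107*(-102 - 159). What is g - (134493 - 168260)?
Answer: 61694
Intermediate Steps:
g = 27927 (g = -107*(-261) = 27927)
g - (134493 - 168260) = 27927 - (134493 - 168260) = 27927 - 1*(-33767) = 27927 + 33767 = 61694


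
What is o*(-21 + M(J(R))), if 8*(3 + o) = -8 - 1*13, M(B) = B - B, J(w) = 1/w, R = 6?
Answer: 945/8 ≈ 118.13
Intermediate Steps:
J(w) = 1/w
M(B) = 0
o = -45/8 (o = -3 + (-8 - 1*13)/8 = -3 + (-8 - 13)/8 = -3 + (1/8)*(-21) = -3 - 21/8 = -45/8 ≈ -5.6250)
o*(-21 + M(J(R))) = -45*(-21 + 0)/8 = -45/8*(-21) = 945/8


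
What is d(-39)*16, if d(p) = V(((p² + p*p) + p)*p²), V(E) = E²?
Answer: 333802108143504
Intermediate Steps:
d(p) = p⁴*(p + 2*p²)² (d(p) = (((p² + p*p) + p)*p²)² = (((p² + p²) + p)*p²)² = ((2*p² + p)*p²)² = ((p + 2*p²)*p²)² = (p²*(p + 2*p²))² = p⁴*(p + 2*p²)²)
d(-39)*16 = ((-39)⁶*(1 + 2*(-39))²)*16 = (3518743761*(1 - 78)²)*16 = (3518743761*(-77)²)*16 = (3518743761*5929)*16 = 20862631758969*16 = 333802108143504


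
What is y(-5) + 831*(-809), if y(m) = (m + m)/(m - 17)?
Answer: -7395064/11 ≈ -6.7228e+5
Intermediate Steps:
y(m) = 2*m/(-17 + m) (y(m) = (2*m)/(-17 + m) = 2*m/(-17 + m))
y(-5) + 831*(-809) = 2*(-5)/(-17 - 5) + 831*(-809) = 2*(-5)/(-22) - 672279 = 2*(-5)*(-1/22) - 672279 = 5/11 - 672279 = -7395064/11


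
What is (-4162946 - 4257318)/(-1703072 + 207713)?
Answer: 8420264/1495359 ≈ 5.6309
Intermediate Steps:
(-4162946 - 4257318)/(-1703072 + 207713) = -8420264/(-1495359) = -8420264*(-1/1495359) = 8420264/1495359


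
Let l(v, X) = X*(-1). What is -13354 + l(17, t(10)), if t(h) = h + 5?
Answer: -13369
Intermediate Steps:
t(h) = 5 + h
l(v, X) = -X
-13354 + l(17, t(10)) = -13354 - (5 + 10) = -13354 - 1*15 = -13354 - 15 = -13369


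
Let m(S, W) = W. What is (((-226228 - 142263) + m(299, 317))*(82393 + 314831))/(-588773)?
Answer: 146247548976/588773 ≈ 2.4839e+5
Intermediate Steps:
(((-226228 - 142263) + m(299, 317))*(82393 + 314831))/(-588773) = (((-226228 - 142263) + 317)*(82393 + 314831))/(-588773) = ((-368491 + 317)*397224)*(-1/588773) = -368174*397224*(-1/588773) = -146247548976*(-1/588773) = 146247548976/588773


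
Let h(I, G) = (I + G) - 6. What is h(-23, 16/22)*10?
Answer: -3110/11 ≈ -282.73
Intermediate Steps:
h(I, G) = -6 + G + I (h(I, G) = (G + I) - 6 = -6 + G + I)
h(-23, 16/22)*10 = (-6 + 16/22 - 23)*10 = (-6 + 16*(1/22) - 23)*10 = (-6 + 8/11 - 23)*10 = -311/11*10 = -3110/11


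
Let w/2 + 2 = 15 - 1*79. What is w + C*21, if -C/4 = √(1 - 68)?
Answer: -132 - 84*I*√67 ≈ -132.0 - 687.57*I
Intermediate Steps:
w = -132 (w = -4 + 2*(15 - 1*79) = -4 + 2*(15 - 79) = -4 + 2*(-64) = -4 - 128 = -132)
C = -4*I*√67 (C = -4*√(1 - 68) = -4*I*√67 ≈ -32.741*I)
w + C*21 = -132 - 4*I*√67*21 = -132 - 84*I*√67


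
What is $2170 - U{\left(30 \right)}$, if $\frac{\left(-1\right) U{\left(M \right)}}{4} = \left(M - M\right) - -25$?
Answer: $2270$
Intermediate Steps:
$U{\left(M \right)} = -100$ ($U{\left(M \right)} = - 4 \left(\left(M - M\right) - -25\right) = - 4 \left(0 + 25\right) = \left(-4\right) 25 = -100$)
$2170 - U{\left(30 \right)} = 2170 - -100 = 2170 + 100 = 2270$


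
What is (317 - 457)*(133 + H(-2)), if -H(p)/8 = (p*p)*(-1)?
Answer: -23100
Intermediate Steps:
H(p) = 8*p**2 (H(p) = -8*p*p*(-1) = -8*p**2*(-1) = -(-8)*p**2 = 8*p**2)
(317 - 457)*(133 + H(-2)) = (317 - 457)*(133 + 8*(-2)**2) = -140*(133 + 8*4) = -140*(133 + 32) = -140*165 = -23100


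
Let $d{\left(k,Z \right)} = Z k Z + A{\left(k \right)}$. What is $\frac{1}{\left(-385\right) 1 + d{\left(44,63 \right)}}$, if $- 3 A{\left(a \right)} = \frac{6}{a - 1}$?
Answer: $\frac{43}{7492791} \approx 5.7388 \cdot 10^{-6}$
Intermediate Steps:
$A{\left(a \right)} = - \frac{2}{-1 + a}$ ($A{\left(a \right)} = - \frac{6 \frac{1}{a - 1}}{3} = - \frac{6 \frac{1}{-1 + a}}{3} = - \frac{2}{-1 + a}$)
$d{\left(k,Z \right)} = - \frac{2}{-1 + k} + k Z^{2}$ ($d{\left(k,Z \right)} = Z k Z - \frac{2}{-1 + k} = k Z^{2} - \frac{2}{-1 + k} = - \frac{2}{-1 + k} + k Z^{2}$)
$\frac{1}{\left(-385\right) 1 + d{\left(44,63 \right)}} = \frac{1}{\left(-385\right) 1 + \frac{-2 + 44 \cdot 63^{2} \left(-1 + 44\right)}{-1 + 44}} = \frac{1}{-385 + \frac{-2 + 44 \cdot 3969 \cdot 43}{43}} = \frac{1}{-385 + \frac{-2 + 7509348}{43}} = \frac{1}{-385 + \frac{1}{43} \cdot 7509346} = \frac{1}{-385 + \frac{7509346}{43}} = \frac{1}{\frac{7492791}{43}} = \frac{43}{7492791}$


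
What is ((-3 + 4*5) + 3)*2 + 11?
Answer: 51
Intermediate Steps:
((-3 + 4*5) + 3)*2 + 11 = ((-3 + 20) + 3)*2 + 11 = (17 + 3)*2 + 11 = 20*2 + 11 = 40 + 11 = 51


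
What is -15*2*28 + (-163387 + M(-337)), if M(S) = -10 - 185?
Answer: -164422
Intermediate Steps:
M(S) = -195
-15*2*28 + (-163387 + M(-337)) = -15*2*28 + (-163387 - 195) = -30*28 - 163582 = -840 - 163582 = -164422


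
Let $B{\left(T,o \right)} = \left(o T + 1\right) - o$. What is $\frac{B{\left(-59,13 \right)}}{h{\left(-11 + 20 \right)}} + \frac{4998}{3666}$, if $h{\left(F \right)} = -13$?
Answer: $\frac{37446}{611} \approx 61.286$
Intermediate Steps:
$B{\left(T,o \right)} = 1 - o + T o$ ($B{\left(T,o \right)} = \left(T o + 1\right) - o = \left(1 + T o\right) - o = 1 - o + T o$)
$\frac{B{\left(-59,13 \right)}}{h{\left(-11 + 20 \right)}} + \frac{4998}{3666} = \frac{1 - 13 - 767}{-13} + \frac{4998}{3666} = \left(1 - 13 - 767\right) \left(- \frac{1}{13}\right) + 4998 \cdot \frac{1}{3666} = \left(-779\right) \left(- \frac{1}{13}\right) + \frac{833}{611} = \frac{779}{13} + \frac{833}{611} = \frac{37446}{611}$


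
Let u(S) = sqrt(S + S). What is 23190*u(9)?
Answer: 69570*sqrt(2) ≈ 98387.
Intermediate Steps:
u(S) = sqrt(2)*sqrt(S) (u(S) = sqrt(2*S) = sqrt(2)*sqrt(S))
23190*u(9) = 23190*(sqrt(2)*sqrt(9)) = 23190*(sqrt(2)*3) = 23190*(3*sqrt(2)) = 69570*sqrt(2)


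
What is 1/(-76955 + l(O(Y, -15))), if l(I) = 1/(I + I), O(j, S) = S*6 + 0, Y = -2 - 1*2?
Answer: -180/13851901 ≈ -1.2995e-5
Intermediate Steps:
Y = -4 (Y = -2 - 2 = -4)
O(j, S) = 6*S (O(j, S) = 6*S + 0 = 6*S)
l(I) = 1/(2*I)
1/(-76955 + l(O(Y, -15))) = 1/(-76955 + 1/(2*((6*(-15))))) = 1/(-76955 + (½)/(-90)) = 1/(-76955 + (½)*(-1/90)) = 1/(-76955 - 1/180) = 1/(-13851901/180) = -180/13851901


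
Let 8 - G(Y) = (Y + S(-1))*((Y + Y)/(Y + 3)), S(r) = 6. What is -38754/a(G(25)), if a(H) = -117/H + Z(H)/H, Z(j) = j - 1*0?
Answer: -658818/59 ≈ -11166.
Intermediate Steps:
Z(j) = j (Z(j) = j + 0 = j)
G(Y) = 8 - 2*Y*(6 + Y)/(3 + Y) (G(Y) = 8 - (Y + 6)*(Y + Y)/(Y + 3) = 8 - (6 + Y)*(2*Y)/(3 + Y) = 8 - (6 + Y)*2*Y/(3 + Y) = 8 - 2*Y*(6 + Y)/(3 + Y))
a(H) = 1 - 117/H (a(H) = -117/H + H/H = -117/H + 1 = 1 - 117/H)
-38754/a(G(25)) = -38754*2*(12 - 1*25² - 2*25)/((-117 + 2*(12 - 1*25² - 2*25)/(3 + 25))*(3 + 25)) = -38754*(12 - 1*625 - 50)/(14*(-117 + 2*(12 - 1*625 - 50)/28)) = -38754*(12 - 625 - 50)/(14*(-117 + 2*(1/28)*(12 - 625 - 50))) = -38754*(-663/(14*(-117 + 2*(1/28)*(-663)))) = -38754*(-663/(14*(-117 - 663/14))) = -38754/((-14/663*(-2301/14))) = -38754/59/17 = -38754*17/59 = -658818/59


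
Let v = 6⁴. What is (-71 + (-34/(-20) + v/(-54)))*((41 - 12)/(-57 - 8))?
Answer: 27057/650 ≈ 41.626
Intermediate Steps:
v = 1296
(-71 + (-34/(-20) + v/(-54)))*((41 - 12)/(-57 - 8)) = (-71 + (-34/(-20) + 1296/(-54)))*((41 - 12)/(-57 - 8)) = (-71 + (-34*(-1/20) + 1296*(-1/54)))*(29/(-65)) = (-71 + (17/10 - 24))*(29*(-1/65)) = (-71 - 223/10)*(-29/65) = -933/10*(-29/65) = 27057/650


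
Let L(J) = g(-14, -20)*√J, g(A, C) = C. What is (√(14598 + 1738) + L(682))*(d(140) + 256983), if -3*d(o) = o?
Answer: -15416180*√682/3 + 3083236*√1021/3 ≈ -1.0136e+8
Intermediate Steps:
d(o) = -o/3
L(J) = -20*√J
(√(14598 + 1738) + L(682))*(d(140) + 256983) = (√(14598 + 1738) - 20*√682)*(-⅓*140 + 256983) = (√16336 - 20*√682)*(-140/3 + 256983) = (4*√1021 - 20*√682)*(770809/3) = (-20*√682 + 4*√1021)*(770809/3) = -15416180*√682/3 + 3083236*√1021/3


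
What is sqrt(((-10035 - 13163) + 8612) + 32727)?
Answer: sqrt(18141) ≈ 134.69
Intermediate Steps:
sqrt(((-10035 - 13163) + 8612) + 32727) = sqrt((-23198 + 8612) + 32727) = sqrt(-14586 + 32727) = sqrt(18141)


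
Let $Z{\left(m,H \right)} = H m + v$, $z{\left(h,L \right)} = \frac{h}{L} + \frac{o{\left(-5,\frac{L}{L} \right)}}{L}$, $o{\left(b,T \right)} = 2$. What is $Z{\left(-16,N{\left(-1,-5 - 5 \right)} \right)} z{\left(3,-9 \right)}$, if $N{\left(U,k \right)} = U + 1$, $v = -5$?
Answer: $\frac{25}{9} \approx 2.7778$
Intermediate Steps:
$N{\left(U,k \right)} = 1 + U$
$z{\left(h,L \right)} = \frac{2}{L} + \frac{h}{L}$ ($z{\left(h,L \right)} = \frac{h}{L} + \frac{2}{L} = \frac{2}{L} + \frac{h}{L}$)
$Z{\left(m,H \right)} = -5 + H m$ ($Z{\left(m,H \right)} = H m - 5 = -5 + H m$)
$Z{\left(-16,N{\left(-1,-5 - 5 \right)} \right)} z{\left(3,-9 \right)} = \left(-5 + \left(1 - 1\right) \left(-16\right)\right) \frac{2 + 3}{-9} = \left(-5 + 0 \left(-16\right)\right) \left(\left(- \frac{1}{9}\right) 5\right) = \left(-5 + 0\right) \left(- \frac{5}{9}\right) = \left(-5\right) \left(- \frac{5}{9}\right) = \frac{25}{9}$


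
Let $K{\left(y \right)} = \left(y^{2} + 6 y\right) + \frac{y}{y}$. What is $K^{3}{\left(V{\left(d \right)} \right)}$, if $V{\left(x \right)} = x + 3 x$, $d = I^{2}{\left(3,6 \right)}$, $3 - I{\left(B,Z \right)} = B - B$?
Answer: $3463512697$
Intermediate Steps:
$I{\left(B,Z \right)} = 3$ ($I{\left(B,Z \right)} = 3 - \left(B - B\right) = 3 - 0 = 3 + 0 = 3$)
$d = 9$ ($d = 3^{2} = 9$)
$V{\left(x \right)} = 4 x$
$K{\left(y \right)} = 1 + y^{2} + 6 y$ ($K{\left(y \right)} = \left(y^{2} + 6 y\right) + 1 = 1 + y^{2} + 6 y$)
$K^{3}{\left(V{\left(d \right)} \right)} = \left(1 + \left(4 \cdot 9\right)^{2} + 6 \cdot 4 \cdot 9\right)^{3} = \left(1 + 36^{2} + 6 \cdot 36\right)^{3} = \left(1 + 1296 + 216\right)^{3} = 1513^{3} = 3463512697$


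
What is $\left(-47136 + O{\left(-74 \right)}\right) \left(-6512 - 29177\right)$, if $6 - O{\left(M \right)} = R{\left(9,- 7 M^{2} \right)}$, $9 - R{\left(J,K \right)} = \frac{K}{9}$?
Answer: $\frac{16509124687}{9} \approx 1.8343 \cdot 10^{9}$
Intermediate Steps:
$R{\left(J,K \right)} = 9 - \frac{K}{9}$
$O{\left(M \right)} = -3 - \frac{7 M^{2}}{9}$ ($O{\left(M \right)} = 6 - \left(9 - \frac{\left(-7\right) M^{2}}{9}\right) = 6 - \left(9 + \frac{7 M^{2}}{9}\right) = -3 - \frac{7 M^{2}}{9}$)
$\left(-47136 + O{\left(-74 \right)}\right) \left(-6512 - 29177\right) = \left(-47136 - \left(3 + \frac{7 \left(-74\right)^{2}}{9}\right)\right) \left(-6512 - 29177\right) = \left(-47136 - \frac{38359}{9}\right) \left(-35689\right) = \left(- \frac{462583}{9}\right) \left(-35689\right) = \frac{16509124687}{9}$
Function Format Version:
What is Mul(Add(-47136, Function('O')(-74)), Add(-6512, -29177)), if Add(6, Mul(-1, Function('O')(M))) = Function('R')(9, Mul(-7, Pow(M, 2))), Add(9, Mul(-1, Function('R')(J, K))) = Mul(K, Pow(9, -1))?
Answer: Rational(16509124687, 9) ≈ 1.8343e+9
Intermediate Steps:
Function('R')(J, K) = Add(9, Mul(Rational(-1, 9), K)) (Function('R')(J, K) = Add(9, Mul(-1, Mul(K, Pow(9, -1)))) = Add(9, Mul(-1, Mul(K, Rational(1, 9)))) = Add(9, Mul(-1, Mul(Rational(1, 9), K))) = Add(9, Mul(Rational(-1, 9), K)))
Function('O')(M) = Add(-3, Mul(Rational(-7, 9), Pow(M, 2))) (Function('O')(M) = Add(6, Mul(-1, Add(9, Mul(Rational(-1, 9), Mul(-7, Pow(M, 2)))))) = Add(6, Mul(-1, Add(9, Mul(Rational(7, 9), Pow(M, 2))))) = Add(6, Add(-9, Mul(Rational(-7, 9), Pow(M, 2)))) = Add(-3, Mul(Rational(-7, 9), Pow(M, 2))))
Mul(Add(-47136, Function('O')(-74)), Add(-6512, -29177)) = Mul(Add(-47136, Add(-3, Mul(Rational(-7, 9), Pow(-74, 2)))), Add(-6512, -29177)) = Mul(Add(-47136, Add(-3, Mul(Rational(-7, 9), 5476))), -35689) = Mul(Add(-47136, Add(-3, Rational(-38332, 9))), -35689) = Mul(Add(-47136, Rational(-38359, 9)), -35689) = Mul(Rational(-462583, 9), -35689) = Rational(16509124687, 9)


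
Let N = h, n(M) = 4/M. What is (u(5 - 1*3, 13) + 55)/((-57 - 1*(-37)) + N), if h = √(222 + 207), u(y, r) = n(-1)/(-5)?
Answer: 1116/29 + 279*√429/145 ≈ 78.336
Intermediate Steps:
u(y, r) = ⅘ (u(y, r) = (4/(-1))/(-5) = (4*(-1))*(-⅕) = -4*(-⅕) = ⅘)
h = √429 ≈ 20.712
N = √429 ≈ 20.712
(u(5 - 1*3, 13) + 55)/((-57 - 1*(-37)) + N) = (⅘ + 55)/((-57 - 1*(-37)) + √429) = 279/(5*((-57 + 37) + √429)) = 279/(5*(-20 + √429))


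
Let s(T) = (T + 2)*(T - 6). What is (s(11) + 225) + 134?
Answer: 424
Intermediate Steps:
s(T) = (-6 + T)*(2 + T) (s(T) = (2 + T)*(-6 + T) = (-6 + T)*(2 + T))
(s(11) + 225) + 134 = ((-12 + 11² - 4*11) + 225) + 134 = ((-12 + 121 - 44) + 225) + 134 = (65 + 225) + 134 = 290 + 134 = 424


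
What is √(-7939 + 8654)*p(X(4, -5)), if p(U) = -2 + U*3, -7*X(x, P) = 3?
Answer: -23*√715/7 ≈ -87.858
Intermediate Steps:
X(x, P) = -3/7 (X(x, P) = -⅐*3 = -3/7)
p(U) = -2 + 3*U
√(-7939 + 8654)*p(X(4, -5)) = √(-7939 + 8654)*(-2 + 3*(-3/7)) = √715*(-2 - 9/7) = √715*(-23/7) = -23*√715/7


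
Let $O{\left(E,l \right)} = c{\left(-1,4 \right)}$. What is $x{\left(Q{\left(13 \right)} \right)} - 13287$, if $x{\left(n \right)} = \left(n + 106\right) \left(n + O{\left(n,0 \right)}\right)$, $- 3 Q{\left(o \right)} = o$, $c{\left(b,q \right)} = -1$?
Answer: $- \frac{124463}{9} \approx -13829.0$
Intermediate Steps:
$Q{\left(o \right)} = - \frac{o}{3}$
$O{\left(E,l \right)} = -1$
$x{\left(n \right)} = \left(-1 + n\right) \left(106 + n\right)$ ($x{\left(n \right)} = \left(n + 106\right) \left(n - 1\right) = \left(106 + n\right) \left(-1 + n\right) = \left(-1 + n\right) \left(106 + n\right)$)
$x{\left(Q{\left(13 \right)} \right)} - 13287 = \left(-106 + \left(\left(- \frac{1}{3}\right) 13\right)^{2} + 105 \left(\left(- \frac{1}{3}\right) 13\right)\right) - 13287 = \left(-106 + \left(- \frac{13}{3}\right)^{2} + 105 \left(- \frac{13}{3}\right)\right) - 13287 = \left(-106 + \frac{169}{9} - 455\right) - 13287 = - \frac{4880}{9} - 13287 = - \frac{124463}{9}$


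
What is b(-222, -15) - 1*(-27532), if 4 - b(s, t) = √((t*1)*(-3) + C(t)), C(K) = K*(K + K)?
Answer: 27536 - 3*√55 ≈ 27514.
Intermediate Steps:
C(K) = 2*K² (C(K) = K*(2*K) = 2*K²)
b(s, t) = 4 - √(-3*t + 2*t²) (b(s, t) = 4 - √((t*1)*(-3) + 2*t²) = 4 - √(t*(-3) + 2*t²) = 4 - √(-3*t + 2*t²))
b(-222, -15) - 1*(-27532) = (4 - √(-15*(-3 + 2*(-15)))) - 1*(-27532) = (4 - √(-15*(-3 - 30))) + 27532 = (4 - √(-15*(-33))) + 27532 = (4 - √495) + 27532 = (4 - 3*√55) + 27532 = 27536 - 3*√55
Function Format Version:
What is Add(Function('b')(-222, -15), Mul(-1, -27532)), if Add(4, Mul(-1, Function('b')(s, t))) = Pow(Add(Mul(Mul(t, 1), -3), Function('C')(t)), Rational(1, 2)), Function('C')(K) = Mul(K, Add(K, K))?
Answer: Add(27536, Mul(-3, Pow(55, Rational(1, 2)))) ≈ 27514.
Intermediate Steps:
Function('C')(K) = Mul(2, Pow(K, 2)) (Function('C')(K) = Mul(K, Mul(2, K)) = Mul(2, Pow(K, 2)))
Function('b')(s, t) = Add(4, Mul(-1, Pow(Add(Mul(-3, t), Mul(2, Pow(t, 2))), Rational(1, 2)))) (Function('b')(s, t) = Add(4, Mul(-1, Pow(Add(Mul(Mul(t, 1), -3), Mul(2, Pow(t, 2))), Rational(1, 2)))) = Add(4, Mul(-1, Pow(Add(Mul(t, -3), Mul(2, Pow(t, 2))), Rational(1, 2)))) = Add(4, Mul(-1, Pow(Add(Mul(-3, t), Mul(2, Pow(t, 2))), Rational(1, 2)))))
Add(Function('b')(-222, -15), Mul(-1, -27532)) = Add(Add(4, Mul(-1, Pow(Mul(-15, Add(-3, Mul(2, -15))), Rational(1, 2)))), Mul(-1, -27532)) = Add(Add(4, Mul(-1, Pow(Mul(-15, Add(-3, -30)), Rational(1, 2)))), 27532) = Add(Add(4, Mul(-1, Pow(Mul(-15, -33), Rational(1, 2)))), 27532) = Add(Add(4, Mul(-1, Pow(495, Rational(1, 2)))), 27532) = Add(Add(4, Mul(-1, Mul(3, Pow(55, Rational(1, 2))))), 27532) = Add(Add(4, Mul(-3, Pow(55, Rational(1, 2)))), 27532) = Add(27536, Mul(-3, Pow(55, Rational(1, 2))))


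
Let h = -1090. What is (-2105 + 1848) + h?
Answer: -1347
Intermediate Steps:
(-2105 + 1848) + h = (-2105 + 1848) - 1090 = -257 - 1090 = -1347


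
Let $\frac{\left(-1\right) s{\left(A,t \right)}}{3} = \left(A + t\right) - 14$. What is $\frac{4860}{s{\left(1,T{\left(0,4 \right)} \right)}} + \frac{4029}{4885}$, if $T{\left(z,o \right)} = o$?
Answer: $\frac{883329}{4885} \approx 180.82$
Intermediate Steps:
$s{\left(A,t \right)} = 42 - 3 A - 3 t$ ($s{\left(A,t \right)} = - 3 \left(\left(A + t\right) - 14\right) = - 3 \left(-14 + A + t\right) = 42 - 3 A - 3 t$)
$\frac{4860}{s{\left(1,T{\left(0,4 \right)} \right)}} + \frac{4029}{4885} = \frac{4860}{42 - 3 - 12} + \frac{4029}{4885} = \frac{4860}{42 - 3 - 12} + 4029 \cdot \frac{1}{4885} = \frac{4860}{27} + \frac{4029}{4885} = 4860 \cdot \frac{1}{27} + \frac{4029}{4885} = 180 + \frac{4029}{4885} = \frac{883329}{4885}$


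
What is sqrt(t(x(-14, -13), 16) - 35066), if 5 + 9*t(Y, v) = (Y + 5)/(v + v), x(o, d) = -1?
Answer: I*sqrt(5049582)/12 ≈ 187.26*I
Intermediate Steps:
t(Y, v) = -5/9 + (5 + Y)/(18*v) (t(Y, v) = -5/9 + ((Y + 5)/(v + v))/9 = -5/9 + ((5 + Y)/((2*v)))/9 = -5/9 + ((5 + Y)*(1/(2*v)))/9 = -5/9 + ((5 + Y)/(2*v))/9 = -5/9 + (5 + Y)/(18*v))
sqrt(t(x(-14, -13), 16) - 35066) = sqrt((1/18)*(5 - 1 - 10*16)/16 - 35066) = sqrt((1/18)*(1/16)*(5 - 1 - 160) - 35066) = sqrt((1/18)*(1/16)*(-156) - 35066) = sqrt(-13/24 - 35066) = sqrt(-841597/24) = I*sqrt(5049582)/12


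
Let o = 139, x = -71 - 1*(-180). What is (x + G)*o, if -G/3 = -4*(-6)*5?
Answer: -34889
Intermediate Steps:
x = 109 (x = -71 + 180 = 109)
G = -360 (G = -3*(-4*(-6))*5 = -72*5 = -3*120 = -360)
(x + G)*o = (109 - 360)*139 = -251*139 = -34889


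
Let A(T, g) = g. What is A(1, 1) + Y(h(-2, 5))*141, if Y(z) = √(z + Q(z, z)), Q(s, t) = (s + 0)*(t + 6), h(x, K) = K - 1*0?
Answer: 1 + 282*√15 ≈ 1093.2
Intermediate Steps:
h(x, K) = K (h(x, K) = K + 0 = K)
Q(s, t) = s*(6 + t)
Y(z) = √(z + z*(6 + z))
A(1, 1) + Y(h(-2, 5))*141 = 1 + √(5*(7 + 5))*141 = 1 + √(5*12)*141 = 1 + √60*141 = 1 + (2*√15)*141 = 1 + 282*√15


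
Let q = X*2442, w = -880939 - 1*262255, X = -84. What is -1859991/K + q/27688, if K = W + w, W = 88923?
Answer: -20595133860/3648831931 ≈ -5.6443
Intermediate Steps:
w = -1143194 (w = -880939 - 262255 = -1143194)
q = -205128 (q = -84*2442 = -205128)
K = -1054271 (K = 88923 - 1143194 = -1054271)
-1859991/K + q/27688 = -1859991/(-1054271) - 205128/27688 = -1859991*(-1/1054271) - 205128*1/27688 = 1859991/1054271 - 25641/3461 = -20595133860/3648831931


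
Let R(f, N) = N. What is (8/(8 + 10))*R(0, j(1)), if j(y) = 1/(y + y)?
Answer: 2/9 ≈ 0.22222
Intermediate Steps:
j(y) = 1/(2*y)
(8/(8 + 10))*R(0, j(1)) = (8/(8 + 10))*((1/2)/1) = (8/18)*((1/2)*1) = (8*(1/18))*(1/2) = (4/9)*(1/2) = 2/9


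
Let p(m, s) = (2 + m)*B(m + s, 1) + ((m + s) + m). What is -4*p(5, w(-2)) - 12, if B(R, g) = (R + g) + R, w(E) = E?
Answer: -240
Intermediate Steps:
B(R, g) = g + 2*R
p(m, s) = s + 2*m + (2 + m)*(1 + 2*m + 2*s) (p(m, s) = (2 + m)*(1 + 2*(m + s)) + ((m + s) + m) = (2 + m)*(1 + (2*m + 2*s)) + (s + 2*m) = (2 + m)*(1 + 2*m + 2*s) + (s + 2*m) = s + 2*m + (2 + m)*(1 + 2*m + 2*s))
-4*p(5, w(-2)) - 12 = -4*(2 + 5*(-2) + 6*5 + 5*(1 + 2*5 + 2*(-2))) - 12 = -4*(2 - 10 + 30 + 5*(1 + 10 - 4)) - 12 = -4*(2 - 10 + 30 + 5*7) - 12 = -4*(2 - 10 + 30 + 35) - 12 = -4*57 - 12 = -228 - 12 = -240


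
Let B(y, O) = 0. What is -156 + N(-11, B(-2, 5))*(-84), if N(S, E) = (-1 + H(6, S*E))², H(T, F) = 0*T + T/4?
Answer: -177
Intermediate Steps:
H(T, F) = T/4 (H(T, F) = 0 + T*(¼) = 0 + T/4 = T/4)
N(S, E) = ¼ (N(S, E) = (-1 + (¼)*6)² = (-1 + 3/2)² = (½)² = ¼)
-156 + N(-11, B(-2, 5))*(-84) = -156 + (¼)*(-84) = -156 - 21 = -177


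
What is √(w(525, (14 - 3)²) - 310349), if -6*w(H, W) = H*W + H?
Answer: 16*I*√1254 ≈ 566.59*I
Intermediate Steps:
w(H, W) = -H/6 - H*W/6 (w(H, W) = -(H*W + H)/6 = -(H + H*W)/6 = -H/6 - H*W/6)
√(w(525, (14 - 3)²) - 310349) = √(-⅙*525*(1 + (14 - 3)²) - 310349) = √(-⅙*525*(1 + 11²) - 310349) = √(-⅙*525*(1 + 121) - 310349) = √(-⅙*525*122 - 310349) = √(-10675 - 310349) = √(-321024) = 16*I*√1254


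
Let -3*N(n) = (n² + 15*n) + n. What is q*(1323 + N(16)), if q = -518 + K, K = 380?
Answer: -159022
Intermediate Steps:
N(n) = -16*n/3 - n²/3 (N(n) = -((n² + 15*n) + n)/3 = -(n² + 16*n)/3 = -16*n/3 - n²/3)
q = -138 (q = -518 + 380 = -138)
q*(1323 + N(16)) = -138*(1323 - ⅓*16*(16 + 16)) = -138*(1323 - ⅓*16*32) = -138*(1323 - 512/3) = -138*3457/3 = -159022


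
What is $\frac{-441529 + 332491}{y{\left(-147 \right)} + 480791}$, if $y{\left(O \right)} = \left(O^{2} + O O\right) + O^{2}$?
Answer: $- \frac{54519}{272809} \approx -0.19984$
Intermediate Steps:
$y{\left(O \right)} = 3 O^{2}$ ($y{\left(O \right)} = \left(O^{2} + O^{2}\right) + O^{2} = 2 O^{2} + O^{2} = 3 O^{2}$)
$\frac{-441529 + 332491}{y{\left(-147 \right)} + 480791} = \frac{-441529 + 332491}{3 \left(-147\right)^{2} + 480791} = - \frac{109038}{3 \cdot 21609 + 480791} = - \frac{109038}{64827 + 480791} = - \frac{109038}{545618} = \left(-109038\right) \frac{1}{545618} = - \frac{54519}{272809}$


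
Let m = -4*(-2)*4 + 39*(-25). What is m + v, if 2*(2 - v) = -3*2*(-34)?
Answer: -1043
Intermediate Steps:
v = -100 (v = 2 - (-3*2)*(-34)/2 = 2 - (-3)*(-34) = 2 - 1/2*204 = 2 - 102 = -100)
m = -943 (m = 8*4 - 975 = 32 - 975 = -943)
m + v = -943 - 100 = -1043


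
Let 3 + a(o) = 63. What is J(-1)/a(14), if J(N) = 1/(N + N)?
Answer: -1/120 ≈ -0.0083333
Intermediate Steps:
J(N) = 1/(2*N)
a(o) = 60 (a(o) = -3 + 63 = 60)
J(-1)/a(14) = ((½)/(-1))/60 = ((½)*(-1))*(1/60) = -½*1/60 = -1/120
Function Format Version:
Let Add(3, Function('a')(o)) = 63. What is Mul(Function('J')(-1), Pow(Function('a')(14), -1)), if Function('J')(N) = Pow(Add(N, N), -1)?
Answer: Rational(-1, 120) ≈ -0.0083333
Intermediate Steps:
Function('J')(N) = Mul(Rational(1, 2), Pow(N, -1)) (Function('J')(N) = Pow(Mul(2, N), -1) = Mul(Rational(1, 2), Pow(N, -1)))
Function('a')(o) = 60 (Function('a')(o) = Add(-3, 63) = 60)
Mul(Function('J')(-1), Pow(Function('a')(14), -1)) = Mul(Mul(Rational(1, 2), Pow(-1, -1)), Pow(60, -1)) = Mul(Mul(Rational(1, 2), -1), Rational(1, 60)) = Mul(Rational(-1, 2), Rational(1, 60)) = Rational(-1, 120)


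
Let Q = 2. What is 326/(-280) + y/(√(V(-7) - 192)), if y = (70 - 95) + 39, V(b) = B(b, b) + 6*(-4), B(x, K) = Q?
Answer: -163/140 - 7*I*√214/107 ≈ -1.1643 - 0.95702*I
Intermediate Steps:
B(x, K) = 2
V(b) = -22 (V(b) = 2 + 6*(-4) = 2 - 24 = -22)
y = 14 (y = -25 + 39 = 14)
326/(-280) + y/(√(V(-7) - 192)) = 326/(-280) + 14/(√(-22 - 192)) = 326*(-1/280) + 14/(√(-214)) = -163/140 + 14/((I*√214)) = -163/140 + 14*(-I*√214/214) = -163/140 - 7*I*√214/107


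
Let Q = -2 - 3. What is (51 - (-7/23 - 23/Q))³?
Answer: 154940679811/1520875 ≈ 1.0188e+5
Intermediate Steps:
Q = -5
(51 - (-7/23 - 23/Q))³ = (51 - (-7/23 - 23/(-5)))³ = (51 - (-7*1/23 - 23*(-⅕)))³ = (51 - (-7/23 + 23/5))³ = (51 - 1*494/115)³ = (51 - 494/115)³ = (5371/115)³ = 154940679811/1520875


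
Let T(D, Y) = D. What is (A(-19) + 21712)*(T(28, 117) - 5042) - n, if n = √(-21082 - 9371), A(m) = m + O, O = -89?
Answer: -108322456 - I*√30453 ≈ -1.0832e+8 - 174.51*I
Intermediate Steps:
A(m) = -89 + m (A(m) = m - 89 = -89 + m)
n = I*√30453 (n = √(-30453) = I*√30453 ≈ 174.51*I)
(A(-19) + 21712)*(T(28, 117) - 5042) - n = ((-89 - 19) + 21712)*(28 - 5042) - I*√30453 = (-108 + 21712)*(-5014) - I*√30453 = 21604*(-5014) - I*√30453 = -108322456 - I*√30453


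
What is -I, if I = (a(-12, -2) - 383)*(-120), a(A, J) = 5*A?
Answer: -53160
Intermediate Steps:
I = 53160 (I = (5*(-12) - 383)*(-120) = (-60 - 383)*(-120) = -443*(-120) = 53160)
-I = -1*53160 = -53160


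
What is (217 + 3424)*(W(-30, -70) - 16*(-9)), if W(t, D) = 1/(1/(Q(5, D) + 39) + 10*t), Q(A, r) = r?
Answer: 4876438633/9301 ≈ 5.2429e+5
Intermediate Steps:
W(t, D) = 1/(1/(39 + D) + 10*t) (W(t, D) = 1/(1/(D + 39) + 10*t) = 1/(1/(39 + D) + 10*t))
(217 + 3424)*(W(-30, -70) - 16*(-9)) = (217 + 3424)*((39 - 70)/(1 + 390*(-30) + 10*(-70)*(-30)) - 16*(-9)) = 3641*(-31/(1 - 11700 + 21000) + 144) = 3641*(-31/9301 + 144) = 3641*(1339313/9301) = 4876438633/9301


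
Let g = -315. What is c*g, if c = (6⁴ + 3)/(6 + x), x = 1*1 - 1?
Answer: -136395/2 ≈ -68198.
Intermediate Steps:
x = 0 (x = 1 - 1 = 0)
c = 433/2 (c = (6⁴ + 3)/(6 + 0) = (1296 + 3)/6 = 1299*(⅙) = 433/2 ≈ 216.50)
c*g = (433/2)*(-315) = -136395/2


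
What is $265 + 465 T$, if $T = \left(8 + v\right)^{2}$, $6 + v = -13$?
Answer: $56530$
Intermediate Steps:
$v = -19$ ($v = -6 - 13 = -19$)
$T = 121$ ($T = \left(8 - 19\right)^{2} = \left(-11\right)^{2} = 121$)
$265 + 465 T = 265 + 465 \cdot 121 = 265 + 56265 = 56530$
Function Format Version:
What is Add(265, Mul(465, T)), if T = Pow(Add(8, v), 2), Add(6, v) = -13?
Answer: 56530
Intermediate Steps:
v = -19 (v = Add(-6, -13) = -19)
T = 121 (T = Pow(Add(8, -19), 2) = Pow(-11, 2) = 121)
Add(265, Mul(465, T)) = Add(265, Mul(465, 121)) = Add(265, 56265) = 56530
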